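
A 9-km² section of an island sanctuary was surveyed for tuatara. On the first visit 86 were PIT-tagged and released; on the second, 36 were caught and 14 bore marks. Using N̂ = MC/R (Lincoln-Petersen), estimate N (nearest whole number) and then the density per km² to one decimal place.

N̂ = 86·36/14 = 3096/14 ≈ 221.1 → 221
Density = N̂ / area = 221 / 9 ≈ 24.56 → 24.6 per km²

density ≈ 24.6 tuatara per km²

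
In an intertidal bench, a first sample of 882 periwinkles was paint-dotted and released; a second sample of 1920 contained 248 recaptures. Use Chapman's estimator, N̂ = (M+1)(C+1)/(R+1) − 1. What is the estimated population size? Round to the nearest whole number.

N̂ = (882+1)(1920+1)/(248+1) − 1 = 883·1921/249 − 1
= 1696243/249 − 1 ≈ 6812.2 − 1 ≈ 6811.2 → 6811

N ≈ 6811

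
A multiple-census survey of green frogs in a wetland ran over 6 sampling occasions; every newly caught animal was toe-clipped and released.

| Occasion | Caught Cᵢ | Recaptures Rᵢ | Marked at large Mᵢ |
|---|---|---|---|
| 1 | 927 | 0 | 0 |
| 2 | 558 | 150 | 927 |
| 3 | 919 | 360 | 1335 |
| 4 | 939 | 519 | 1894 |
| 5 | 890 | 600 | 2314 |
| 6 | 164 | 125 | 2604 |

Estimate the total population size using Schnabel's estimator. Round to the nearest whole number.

Σ MᵢCᵢ = 0·927 + 927·558 + 1335·919 + 1894·939 + 2314·890 + 2604·164 = 0 + 517266 + 1226865 + 1778466 + 2059460 + 427056 = 6009113
Σ Rᵢ = 0 + 150 + 360 + 519 + 600 + 125 = 1754
N̂ = 6009113 / 1754 ≈ 3425.9 → 3426

N ≈ 3426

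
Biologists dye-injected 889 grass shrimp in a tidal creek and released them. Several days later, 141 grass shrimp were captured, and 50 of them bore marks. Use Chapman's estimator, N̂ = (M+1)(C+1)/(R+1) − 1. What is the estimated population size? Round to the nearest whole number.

N ≈ 2477

N̂ = (889+1)(141+1)/(50+1) − 1 = 890·142/51 − 1
= 126380/51 − 1 ≈ 2478.0 − 1 ≈ 2477.0 → 2477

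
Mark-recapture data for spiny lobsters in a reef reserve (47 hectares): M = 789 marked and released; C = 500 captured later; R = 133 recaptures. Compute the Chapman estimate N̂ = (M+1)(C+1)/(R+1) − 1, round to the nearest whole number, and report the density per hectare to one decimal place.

N̂ = 790·501/134 − 1 = 395790/134 − 1 ≈ 2952.7 → 2953
Density = N̂ / area = 2953 / 47 ≈ 62.83 → 62.8 per hectare

density ≈ 62.8 spiny lobsters per hectare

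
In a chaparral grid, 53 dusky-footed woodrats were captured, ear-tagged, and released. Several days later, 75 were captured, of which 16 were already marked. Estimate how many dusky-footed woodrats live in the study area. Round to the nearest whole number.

N ≈ 248

N = (53 × 75) / 16 = 3975 / 16 ≈ 248.4 → 248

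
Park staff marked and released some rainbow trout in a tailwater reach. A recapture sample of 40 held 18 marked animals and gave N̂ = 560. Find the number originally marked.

M = 252

From N = M·C/R: M = N·R / C = 560·18 / 40 = 10080 / 40 = 252.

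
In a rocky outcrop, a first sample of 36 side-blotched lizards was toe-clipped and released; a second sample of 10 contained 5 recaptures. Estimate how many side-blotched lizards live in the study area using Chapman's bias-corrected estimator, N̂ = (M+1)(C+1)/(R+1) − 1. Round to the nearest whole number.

N ≈ 67

N̂ = (36+1)(10+1)/(5+1) − 1 = 37·11/6 − 1
= 407/6 − 1 ≈ 67.8 − 1 ≈ 66.8 → 67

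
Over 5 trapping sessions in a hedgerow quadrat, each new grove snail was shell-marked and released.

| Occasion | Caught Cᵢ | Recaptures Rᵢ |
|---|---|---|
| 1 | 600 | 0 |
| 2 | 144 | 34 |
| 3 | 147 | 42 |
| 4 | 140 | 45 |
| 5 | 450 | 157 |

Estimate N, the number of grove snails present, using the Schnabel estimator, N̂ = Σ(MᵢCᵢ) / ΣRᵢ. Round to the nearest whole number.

Marked at large before each occasion: Mᵢ = Σⱼ<ᵢ (Cⱼ − Rⱼ) → M1=0, M2=600, M3=710, M4=815, M5=910
Σ MᵢCᵢ = 0·600 + 600·144 + 710·147 + 815·140 + 910·450 = 0 + 86400 + 104370 + 114100 + 409500 = 714370
Σ Rᵢ = 0 + 34 + 42 + 45 + 157 = 278
N̂ = 714370 / 278 ≈ 2569.7 → 2570

N ≈ 2570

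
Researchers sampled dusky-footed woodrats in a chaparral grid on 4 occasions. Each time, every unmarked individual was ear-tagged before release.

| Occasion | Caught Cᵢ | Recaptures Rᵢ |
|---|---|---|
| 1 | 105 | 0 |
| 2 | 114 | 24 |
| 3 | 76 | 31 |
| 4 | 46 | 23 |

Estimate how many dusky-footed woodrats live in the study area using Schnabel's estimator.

N = 485

Marked at large before each occasion: Mᵢ = Σⱼ<ᵢ (Cⱼ − Rⱼ) → M1=0, M2=105, M3=195, M4=240
Σ MᵢCᵢ = 0·105 + 105·114 + 195·76 + 240·46 = 0 + 11970 + 14820 + 11040 = 37830
Σ Rᵢ = 0 + 24 + 31 + 23 = 78
N̂ = 37830 / 78 = 485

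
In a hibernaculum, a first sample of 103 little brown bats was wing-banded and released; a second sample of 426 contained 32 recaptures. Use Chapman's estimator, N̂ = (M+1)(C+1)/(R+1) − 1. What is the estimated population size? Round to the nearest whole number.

N ≈ 1345

N̂ = (103+1)(426+1)/(32+1) − 1 = 104·427/33 − 1
= 44408/33 − 1 ≈ 1345.7 − 1 ≈ 1344.7 → 1345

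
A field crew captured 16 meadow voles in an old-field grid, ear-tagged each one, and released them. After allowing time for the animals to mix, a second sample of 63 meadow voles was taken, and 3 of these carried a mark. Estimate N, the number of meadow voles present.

N = 336

N = (16 × 63) / 3 = 1008 / 3 = 336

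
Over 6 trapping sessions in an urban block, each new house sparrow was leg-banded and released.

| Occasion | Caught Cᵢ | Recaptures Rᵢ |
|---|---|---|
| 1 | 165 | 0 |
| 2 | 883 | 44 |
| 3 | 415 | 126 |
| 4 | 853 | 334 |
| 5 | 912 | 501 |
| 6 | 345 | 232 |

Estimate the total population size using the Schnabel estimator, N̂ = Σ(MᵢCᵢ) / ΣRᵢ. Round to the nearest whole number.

N ≈ 3302

Marked at large before each occasion: Mᵢ = Σⱼ<ᵢ (Cⱼ − Rⱼ) → M1=0, M2=165, M3=1004, M4=1293, M5=1812, M6=2223
Σ MᵢCᵢ = 0·165 + 165·883 + 1004·415 + 1293·853 + 1812·912 + 2223·345 = 0 + 145695 + 416660 + 1102929 + 1652544 + 766935 = 4084763
Σ Rᵢ = 0 + 44 + 126 + 334 + 501 + 232 = 1237
N̂ = 4084763 / 1237 ≈ 3302.2 → 3302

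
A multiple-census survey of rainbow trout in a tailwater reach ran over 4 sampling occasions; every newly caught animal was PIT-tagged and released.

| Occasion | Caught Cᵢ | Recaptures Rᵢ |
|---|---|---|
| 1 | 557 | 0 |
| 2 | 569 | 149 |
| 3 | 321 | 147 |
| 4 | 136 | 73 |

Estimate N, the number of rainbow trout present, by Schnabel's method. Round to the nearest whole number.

N ≈ 2133

Marked at large before each occasion: Mᵢ = Σⱼ<ᵢ (Cⱼ − Rⱼ) → M1=0, M2=557, M3=977, M4=1151
Σ MᵢCᵢ = 0·557 + 557·569 + 977·321 + 1151·136 = 0 + 316933 + 313617 + 156536 = 787086
Σ Rᵢ = 0 + 149 + 147 + 73 = 369
N̂ = 787086 / 369 ≈ 2133.0 → 2133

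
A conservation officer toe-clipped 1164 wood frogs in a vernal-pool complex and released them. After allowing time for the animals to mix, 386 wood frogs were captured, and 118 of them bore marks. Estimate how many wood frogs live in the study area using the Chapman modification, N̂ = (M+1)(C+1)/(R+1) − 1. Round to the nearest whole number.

N ≈ 3788

N̂ = (1164+1)(386+1)/(118+1) − 1 = 1165·387/119 − 1
= 450855/119 − 1 ≈ 3788.7 − 1 ≈ 3787.7 → 3788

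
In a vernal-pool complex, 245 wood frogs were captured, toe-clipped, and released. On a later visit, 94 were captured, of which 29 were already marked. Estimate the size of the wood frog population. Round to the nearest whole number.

N = (245 × 94) / 29 = 23030 / 29 ≈ 794.1 → 794

N ≈ 794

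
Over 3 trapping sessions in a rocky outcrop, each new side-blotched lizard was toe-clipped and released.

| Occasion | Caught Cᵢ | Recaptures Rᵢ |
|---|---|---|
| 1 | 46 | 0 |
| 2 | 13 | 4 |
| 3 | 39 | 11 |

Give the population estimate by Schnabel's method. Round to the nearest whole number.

Marked at large before each occasion: Mᵢ = Σⱼ<ᵢ (Cⱼ − Rⱼ) → M1=0, M2=46, M3=55
Σ MᵢCᵢ = 0·46 + 46·13 + 55·39 = 0 + 598 + 2145 = 2743
Σ Rᵢ = 0 + 4 + 11 = 15
N̂ = 2743 / 15 ≈ 182.9 → 183

N ≈ 183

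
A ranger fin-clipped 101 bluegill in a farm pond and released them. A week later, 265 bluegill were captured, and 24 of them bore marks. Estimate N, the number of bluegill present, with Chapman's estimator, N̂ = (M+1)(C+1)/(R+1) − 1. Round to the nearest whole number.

N̂ = (101+1)(265+1)/(24+1) − 1 = 102·266/25 − 1
= 27132/25 − 1 ≈ 1085.3 − 1 ≈ 1084.3 → 1084

N ≈ 1084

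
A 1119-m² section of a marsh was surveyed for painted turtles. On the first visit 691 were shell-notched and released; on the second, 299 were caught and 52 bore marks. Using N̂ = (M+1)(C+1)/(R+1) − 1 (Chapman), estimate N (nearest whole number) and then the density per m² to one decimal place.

density ≈ 3.5 painted turtles per m²

N̂ = 692·300/53 − 1 = 207600/53 − 1 ≈ 3916.0 → 3916
Density = N̂ / area = 3916 / 1119 ≈ 3.50 → 3.5 per m²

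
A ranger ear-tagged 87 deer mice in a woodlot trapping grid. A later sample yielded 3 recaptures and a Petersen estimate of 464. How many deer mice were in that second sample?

From N = M·C/R: C = N·R / M = 464·3 / 87 = 1392 / 87 = 16.

C = 16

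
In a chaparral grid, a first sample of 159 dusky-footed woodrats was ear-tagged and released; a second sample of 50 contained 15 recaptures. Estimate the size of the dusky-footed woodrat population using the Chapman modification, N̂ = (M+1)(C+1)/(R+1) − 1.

N = 509

N̂ = (159+1)(50+1)/(15+1) − 1 = 160·51/16 − 1
= 8160/16 − 1 = 510 − 1 = 509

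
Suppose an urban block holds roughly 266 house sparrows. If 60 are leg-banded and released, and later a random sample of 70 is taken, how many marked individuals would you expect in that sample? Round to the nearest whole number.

Expected recaptures E[R] = M·C / N.
E[R] = 60 × 70 / 266 = 4200 / 266 ≈ 15.8 → 16

expected recaptures ≈ 16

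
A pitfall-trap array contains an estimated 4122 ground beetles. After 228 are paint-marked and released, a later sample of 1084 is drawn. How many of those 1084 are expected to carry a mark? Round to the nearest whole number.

expected recaptures ≈ 60

The marked fraction of the population is 228/4122, so in a sample of 1084 expect C·(M/N) marked.
E[R] = 228 × 1084 / 4122 = 247152 / 4122 ≈ 60.0 → 60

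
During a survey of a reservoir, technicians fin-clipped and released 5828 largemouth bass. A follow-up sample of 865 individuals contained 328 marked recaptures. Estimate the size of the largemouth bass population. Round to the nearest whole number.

N ≈ 15,370

N = (5828 × 865) / 328 = 5041220 / 328 ≈ 15369.6 → 15370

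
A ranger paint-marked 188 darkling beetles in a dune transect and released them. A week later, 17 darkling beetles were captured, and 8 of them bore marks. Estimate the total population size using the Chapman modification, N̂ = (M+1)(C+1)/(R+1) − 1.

N̂ = (188+1)(17+1)/(8+1) − 1 = 189·18/9 − 1
= 3402/9 − 1 = 378 − 1 = 377

N = 377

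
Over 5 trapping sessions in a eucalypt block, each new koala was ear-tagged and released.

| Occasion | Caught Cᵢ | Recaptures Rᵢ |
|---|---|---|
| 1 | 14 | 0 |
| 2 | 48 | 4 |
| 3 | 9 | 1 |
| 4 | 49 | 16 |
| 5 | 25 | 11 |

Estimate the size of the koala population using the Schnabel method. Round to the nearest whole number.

N ≈ 216

Marked at large before each occasion: Mᵢ = Σⱼ<ᵢ (Cⱼ − Rⱼ) → M1=0, M2=14, M3=58, M4=66, M5=99
Σ MᵢCᵢ = 0·14 + 14·48 + 58·9 + 66·49 + 99·25 = 0 + 672 + 522 + 3234 + 2475 = 6903
Σ Rᵢ = 0 + 4 + 1 + 16 + 11 = 32
N̂ = 6903 / 32 ≈ 215.7 → 216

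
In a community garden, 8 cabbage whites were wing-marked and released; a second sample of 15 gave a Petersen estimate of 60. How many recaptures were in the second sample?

From N = M·C/R: R = M·C / N = 8·15 / 60 = 120 / 60 = 2.

R = 2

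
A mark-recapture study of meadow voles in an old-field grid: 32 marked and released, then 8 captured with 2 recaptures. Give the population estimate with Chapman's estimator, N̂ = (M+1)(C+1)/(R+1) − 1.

N̂ = (32+1)(8+1)/(2+1) − 1 = 33·9/3 − 1
= 297/3 − 1 = 99 − 1 = 98

N = 98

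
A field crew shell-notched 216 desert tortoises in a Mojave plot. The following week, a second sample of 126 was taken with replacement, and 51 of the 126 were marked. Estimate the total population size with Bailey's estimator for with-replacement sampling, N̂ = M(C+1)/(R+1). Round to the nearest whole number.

N ≈ 528

N̂ = 216·(126+1)/(51+1) = 216·127/52 = 27432/52 ≈ 527.5 → 528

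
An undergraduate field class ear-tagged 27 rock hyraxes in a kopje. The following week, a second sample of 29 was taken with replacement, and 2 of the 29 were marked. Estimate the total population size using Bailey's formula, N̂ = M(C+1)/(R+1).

N = 270

N̂ = 27·(29+1)/(2+1) = 27·30/3 = 810/3 = 270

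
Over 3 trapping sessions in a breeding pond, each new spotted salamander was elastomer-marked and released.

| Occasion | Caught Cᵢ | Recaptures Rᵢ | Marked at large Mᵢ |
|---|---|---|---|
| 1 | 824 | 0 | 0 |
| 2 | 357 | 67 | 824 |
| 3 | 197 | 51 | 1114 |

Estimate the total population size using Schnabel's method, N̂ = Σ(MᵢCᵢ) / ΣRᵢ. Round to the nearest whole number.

Σ MᵢCᵢ = 0·824 + 824·357 + 1114·197 = 0 + 294168 + 219458 = 513626
Σ Rᵢ = 0 + 67 + 51 = 118
N̂ = 513626 / 118 ≈ 4352.8 → 4353

N ≈ 4353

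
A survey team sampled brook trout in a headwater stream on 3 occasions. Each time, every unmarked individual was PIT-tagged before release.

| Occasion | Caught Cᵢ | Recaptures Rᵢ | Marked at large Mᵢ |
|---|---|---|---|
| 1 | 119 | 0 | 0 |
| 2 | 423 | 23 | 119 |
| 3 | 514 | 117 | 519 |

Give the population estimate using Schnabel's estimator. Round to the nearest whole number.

Σ MᵢCᵢ = 0·119 + 119·423 + 519·514 = 0 + 50337 + 266766 = 317103
Σ Rᵢ = 0 + 23 + 117 = 140
N̂ = 317103 / 140 ≈ 2265.0 → 2265

N ≈ 2265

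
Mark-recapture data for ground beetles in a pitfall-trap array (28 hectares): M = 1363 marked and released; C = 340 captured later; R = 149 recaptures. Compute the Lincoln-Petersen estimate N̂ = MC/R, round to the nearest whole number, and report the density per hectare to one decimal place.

N̂ = 1363·340/149 = 463420/149 ≈ 3110.2 → 3110
Density = N̂ / area = 3110 / 28 ≈ 111.07 → 111.1 per hectare

density ≈ 111.1 ground beetles per hectare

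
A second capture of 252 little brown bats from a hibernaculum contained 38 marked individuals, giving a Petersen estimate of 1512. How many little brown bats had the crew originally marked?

M = 228

From N = M·C/R: M = N·R / C = 1512·38 / 252 = 57456 / 252 = 228.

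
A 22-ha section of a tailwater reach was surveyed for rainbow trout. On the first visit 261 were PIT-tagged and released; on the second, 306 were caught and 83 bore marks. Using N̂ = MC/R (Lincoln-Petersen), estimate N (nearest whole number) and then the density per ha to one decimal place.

density ≈ 43.7 rainbow trout per ha

N̂ = 261·306/83 = 79866/83 ≈ 962.2 → 962
Density = N̂ / area = 962 / 22 ≈ 43.73 → 43.7 per ha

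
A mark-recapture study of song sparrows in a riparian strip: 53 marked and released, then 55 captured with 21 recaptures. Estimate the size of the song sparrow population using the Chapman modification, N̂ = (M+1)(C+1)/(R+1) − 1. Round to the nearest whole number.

N̂ = (53+1)(55+1)/(21+1) − 1 = 54·56/22 − 1
= 3024/22 − 1 ≈ 137.45 − 1 ≈ 136.45 → 136

N ≈ 136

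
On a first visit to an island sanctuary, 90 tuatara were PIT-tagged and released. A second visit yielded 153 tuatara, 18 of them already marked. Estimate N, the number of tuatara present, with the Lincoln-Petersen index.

N = 765

Lincoln-Petersen assumes M/N = R/C, so N = M·C / R.
N = (90 × 153) / 18 = 13770 / 18 = 765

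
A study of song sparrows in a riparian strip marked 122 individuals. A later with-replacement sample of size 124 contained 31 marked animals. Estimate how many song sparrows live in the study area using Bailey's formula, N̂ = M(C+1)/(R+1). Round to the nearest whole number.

N̂ = 122·(124+1)/(31+1) = 122·125/32 = 15250/32 ≈ 476.6 → 477

N ≈ 477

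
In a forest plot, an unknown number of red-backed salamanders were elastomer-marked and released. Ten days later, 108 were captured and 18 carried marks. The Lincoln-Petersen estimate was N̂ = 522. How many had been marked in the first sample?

From N = M·C/R: M = N·R / C = 522·18 / 108 = 9396 / 108 = 87.

M = 87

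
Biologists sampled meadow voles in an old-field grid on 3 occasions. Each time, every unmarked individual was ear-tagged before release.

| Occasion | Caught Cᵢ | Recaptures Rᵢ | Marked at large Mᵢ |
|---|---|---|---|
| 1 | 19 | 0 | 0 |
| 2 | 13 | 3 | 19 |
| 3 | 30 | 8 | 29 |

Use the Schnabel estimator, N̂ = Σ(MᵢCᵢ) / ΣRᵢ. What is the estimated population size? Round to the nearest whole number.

N ≈ 102

Σ MᵢCᵢ = 0·19 + 19·13 + 29·30 = 0 + 247 + 870 = 1117
Σ Rᵢ = 0 + 3 + 8 = 11
N̂ = 1117 / 11 ≈ 101.5 → 102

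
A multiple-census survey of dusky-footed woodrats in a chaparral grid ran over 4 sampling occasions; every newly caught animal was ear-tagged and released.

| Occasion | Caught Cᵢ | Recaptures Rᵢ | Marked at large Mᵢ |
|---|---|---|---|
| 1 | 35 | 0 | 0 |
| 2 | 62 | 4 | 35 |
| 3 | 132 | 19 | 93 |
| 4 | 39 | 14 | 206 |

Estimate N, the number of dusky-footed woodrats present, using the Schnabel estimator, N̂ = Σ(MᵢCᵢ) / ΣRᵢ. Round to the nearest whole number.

Σ MᵢCᵢ = 0·35 + 35·62 + 93·132 + 206·39 = 0 + 2170 + 12276 + 8034 = 22480
Σ Rᵢ = 0 + 4 + 19 + 14 = 37
N̂ = 22480 / 37 ≈ 607.6 → 608

N ≈ 608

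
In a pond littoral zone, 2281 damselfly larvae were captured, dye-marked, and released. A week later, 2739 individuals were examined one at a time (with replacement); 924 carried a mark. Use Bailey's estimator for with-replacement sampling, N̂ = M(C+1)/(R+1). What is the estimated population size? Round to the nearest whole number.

N̂ = 2281·(2739+1)/(924+1) = 2281·2740/925 = 6249940/925 ≈ 6756.7 → 6757

N ≈ 6757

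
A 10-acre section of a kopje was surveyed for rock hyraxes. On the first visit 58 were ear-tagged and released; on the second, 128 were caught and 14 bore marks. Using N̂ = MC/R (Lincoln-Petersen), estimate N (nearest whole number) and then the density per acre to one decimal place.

N̂ = 58·128/14 = 7424/14 ≈ 530.3 → 530
Density = N̂ / area = 530 / 10 = 53.0 per acre

density ≈ 53.0 rock hyraxes per acre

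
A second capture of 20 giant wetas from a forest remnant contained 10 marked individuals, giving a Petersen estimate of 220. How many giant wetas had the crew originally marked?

M = 110

From N = M·C/R: M = N·R / C = 220·10 / 20 = 2200 / 20 = 110.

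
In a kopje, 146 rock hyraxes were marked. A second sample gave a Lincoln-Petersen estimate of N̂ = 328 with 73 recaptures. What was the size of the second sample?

C = 164

From N = M·C/R: C = N·R / M = 328·73 / 146 = 23944 / 146 = 164.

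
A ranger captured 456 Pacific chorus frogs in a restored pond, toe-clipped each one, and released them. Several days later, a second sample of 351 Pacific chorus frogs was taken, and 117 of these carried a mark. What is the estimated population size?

N = (456 × 351) / 117 = 160056 / 117 = 1368

N = 1368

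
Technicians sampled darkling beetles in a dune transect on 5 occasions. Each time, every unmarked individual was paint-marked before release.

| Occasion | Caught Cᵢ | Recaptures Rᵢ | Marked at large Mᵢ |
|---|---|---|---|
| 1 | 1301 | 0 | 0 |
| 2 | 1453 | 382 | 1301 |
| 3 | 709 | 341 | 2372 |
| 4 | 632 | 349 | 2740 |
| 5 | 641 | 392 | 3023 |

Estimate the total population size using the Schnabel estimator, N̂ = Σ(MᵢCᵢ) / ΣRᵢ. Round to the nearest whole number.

N ≈ 4946

Σ MᵢCᵢ = 0·1301 + 1301·1453 + 2372·709 + 2740·632 + 3023·641 = 0 + 1890353 + 1681748 + 1731680 + 1937743 = 7241524
Σ Rᵢ = 0 + 382 + 341 + 349 + 392 = 1464
N̂ = 7241524 / 1464 ≈ 4946.4 → 4946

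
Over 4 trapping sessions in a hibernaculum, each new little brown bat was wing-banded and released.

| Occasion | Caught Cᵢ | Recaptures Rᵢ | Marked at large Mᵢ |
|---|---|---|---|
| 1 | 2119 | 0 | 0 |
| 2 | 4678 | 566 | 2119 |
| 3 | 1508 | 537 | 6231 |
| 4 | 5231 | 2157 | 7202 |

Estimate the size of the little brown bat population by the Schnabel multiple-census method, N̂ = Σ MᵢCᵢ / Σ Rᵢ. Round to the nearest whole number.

N ≈ 17,479

Σ MᵢCᵢ = 0·2119 + 2119·4678 + 6231·1508 + 7202·5231 = 0 + 9912682 + 9396348 + 37673662 = 56982692
Σ Rᵢ = 0 + 566 + 537 + 2157 = 3260
N̂ = 56982692 / 3260 ≈ 17479.4 → 17479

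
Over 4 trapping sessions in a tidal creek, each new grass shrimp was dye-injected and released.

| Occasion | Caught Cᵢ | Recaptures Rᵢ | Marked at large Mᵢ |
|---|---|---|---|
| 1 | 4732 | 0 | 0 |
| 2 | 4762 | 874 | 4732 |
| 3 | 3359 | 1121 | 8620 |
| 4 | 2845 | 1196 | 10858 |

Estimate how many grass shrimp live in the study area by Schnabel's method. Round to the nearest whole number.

N ≈ 25,816

Σ MᵢCᵢ = 0·4732 + 4732·4762 + 8620·3359 + 10858·2845 = 0 + 22533784 + 28954580 + 30891010 = 82379374
Σ Rᵢ = 0 + 874 + 1121 + 1196 = 3191
N̂ = 82379374 / 3191 ≈ 25816.2 → 25816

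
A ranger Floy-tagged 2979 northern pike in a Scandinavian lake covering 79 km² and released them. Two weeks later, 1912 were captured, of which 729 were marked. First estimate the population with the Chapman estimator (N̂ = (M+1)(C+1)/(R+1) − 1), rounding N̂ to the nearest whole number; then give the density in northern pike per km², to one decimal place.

N̂ = 2980·1913/730 − 1 = 5700740/730 − 1 ≈ 7808.2 → 7808
Density = N̂ / area = 7808 / 79 ≈ 98.84 → 98.8 per km²

density ≈ 98.8 northern pike per km²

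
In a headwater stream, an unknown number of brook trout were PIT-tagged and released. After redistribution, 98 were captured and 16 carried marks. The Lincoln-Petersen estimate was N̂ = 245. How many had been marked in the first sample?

M = 40

From N = M·C/R: M = N·R / C = 245·16 / 98 = 3920 / 98 = 40.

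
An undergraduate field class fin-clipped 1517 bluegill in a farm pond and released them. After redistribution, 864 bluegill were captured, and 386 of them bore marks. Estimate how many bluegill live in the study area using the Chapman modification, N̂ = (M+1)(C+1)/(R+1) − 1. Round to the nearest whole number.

N̂ = (1517+1)(864+1)/(386+1) − 1 = 1518·865/387 − 1
= 1313070/387 − 1 ≈ 3392.9 − 1 ≈ 3391.9 → 3392

N ≈ 3392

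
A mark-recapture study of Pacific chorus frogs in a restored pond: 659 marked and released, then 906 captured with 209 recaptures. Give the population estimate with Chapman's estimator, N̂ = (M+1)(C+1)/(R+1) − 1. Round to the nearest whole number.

N̂ = (659+1)(906+1)/(209+1) − 1 = 660·907/210 − 1
= 598620/210 − 1 ≈ 2850.6 − 1 ≈ 2849.6 → 2850

N ≈ 2850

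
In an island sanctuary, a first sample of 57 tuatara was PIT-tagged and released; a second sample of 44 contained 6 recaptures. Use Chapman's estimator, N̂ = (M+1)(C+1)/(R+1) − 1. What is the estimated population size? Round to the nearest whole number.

N̂ = (57+1)(44+1)/(6+1) − 1 = 58·45/7 − 1
= 2610/7 − 1 ≈ 372.9 − 1 ≈ 371.9 → 372

N ≈ 372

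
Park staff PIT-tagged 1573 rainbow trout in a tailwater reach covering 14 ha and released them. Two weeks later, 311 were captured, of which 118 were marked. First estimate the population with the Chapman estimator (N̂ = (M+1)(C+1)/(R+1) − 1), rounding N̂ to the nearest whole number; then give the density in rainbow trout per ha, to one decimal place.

density ≈ 294.7 rainbow trout per ha

N̂ = 1574·312/119 − 1 = 491088/119 − 1 ≈ 4125.8 → 4126
Density = N̂ / area = 4126 / 14 ≈ 294.71 → 294.7 per ha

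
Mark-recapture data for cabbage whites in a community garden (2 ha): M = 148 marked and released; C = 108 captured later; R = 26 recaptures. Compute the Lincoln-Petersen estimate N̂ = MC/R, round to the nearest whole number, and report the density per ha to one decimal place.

N̂ = 148·108/26 = 15984/26 ≈ 614.8 → 615
Density = N̂ / area = 615 / 2 ≈ 307.50 → 307.5 per ha

density ≈ 307.5 cabbage whites per ha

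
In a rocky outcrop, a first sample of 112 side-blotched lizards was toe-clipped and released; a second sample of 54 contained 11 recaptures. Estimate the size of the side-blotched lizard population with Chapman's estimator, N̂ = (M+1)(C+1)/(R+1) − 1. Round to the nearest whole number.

N̂ = (112+1)(54+1)/(11+1) − 1 = 113·55/12 − 1
= 6215/12 − 1 ≈ 517.9 − 1 ≈ 516.9 → 517

N ≈ 517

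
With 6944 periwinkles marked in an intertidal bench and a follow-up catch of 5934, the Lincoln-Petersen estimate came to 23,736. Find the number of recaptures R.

R = 1736

From N = M·C/R: R = M·C / N = 6944·5934 / 23736 = 41205696 / 23736 = 1736.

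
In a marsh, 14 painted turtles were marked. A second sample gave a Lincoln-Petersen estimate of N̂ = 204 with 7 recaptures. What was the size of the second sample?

From N = M·C/R: C = N·R / M = 204·7 / 14 = 1428 / 14 = 102.

C = 102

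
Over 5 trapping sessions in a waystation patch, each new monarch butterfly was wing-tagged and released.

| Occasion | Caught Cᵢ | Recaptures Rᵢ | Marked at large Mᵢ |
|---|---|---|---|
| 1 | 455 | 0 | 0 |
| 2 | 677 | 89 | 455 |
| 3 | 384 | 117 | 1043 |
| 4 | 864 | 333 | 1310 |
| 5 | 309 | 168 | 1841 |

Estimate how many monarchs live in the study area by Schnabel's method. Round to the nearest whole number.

Σ MᵢCᵢ = 0·455 + 455·677 + 1043·384 + 1310·864 + 1841·309 = 0 + 308035 + 400512 + 1131840 + 568869 = 2409256
Σ Rᵢ = 0 + 89 + 117 + 333 + 168 = 707
N̂ = 2409256 / 707 ≈ 3407.7 → 3408

N ≈ 3408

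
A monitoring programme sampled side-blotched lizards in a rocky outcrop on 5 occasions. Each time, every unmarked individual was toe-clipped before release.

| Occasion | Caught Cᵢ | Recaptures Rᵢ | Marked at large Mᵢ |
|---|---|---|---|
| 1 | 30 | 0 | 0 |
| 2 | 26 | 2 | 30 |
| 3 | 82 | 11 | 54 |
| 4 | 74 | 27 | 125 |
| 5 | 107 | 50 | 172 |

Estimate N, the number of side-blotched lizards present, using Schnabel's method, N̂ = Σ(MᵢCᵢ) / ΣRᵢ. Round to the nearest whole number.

N ≈ 365

Σ MᵢCᵢ = 0·30 + 30·26 + 54·82 + 125·74 + 172·107 = 0 + 780 + 4428 + 9250 + 18404 = 32862
Σ Rᵢ = 0 + 2 + 11 + 27 + 50 = 90
N̂ = 32862 / 90 ≈ 365.1 → 365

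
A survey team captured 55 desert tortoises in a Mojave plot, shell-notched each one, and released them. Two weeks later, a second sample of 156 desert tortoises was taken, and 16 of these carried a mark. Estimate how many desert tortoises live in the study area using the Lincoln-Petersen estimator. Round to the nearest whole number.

N ≈ 536

Lincoln-Petersen assumes M/N = R/C, so N = M·C / R.
N = (55 × 156) / 16 = 8580 / 16 ≈ 536.2 → 536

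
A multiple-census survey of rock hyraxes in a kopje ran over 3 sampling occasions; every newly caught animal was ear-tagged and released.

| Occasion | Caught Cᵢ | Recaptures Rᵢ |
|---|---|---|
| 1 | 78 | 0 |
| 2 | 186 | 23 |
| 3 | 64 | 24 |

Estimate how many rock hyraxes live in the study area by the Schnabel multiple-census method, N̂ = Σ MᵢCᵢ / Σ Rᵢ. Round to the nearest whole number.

N ≈ 637

Marked at large before each occasion: Mᵢ = Σⱼ<ᵢ (Cⱼ − Rⱼ) → M1=0, M2=78, M3=241
Σ MᵢCᵢ = 0·78 + 78·186 + 241·64 = 0 + 14508 + 15424 = 29932
Σ Rᵢ = 0 + 23 + 24 = 47
N̂ = 29932 / 47 ≈ 636.9 → 637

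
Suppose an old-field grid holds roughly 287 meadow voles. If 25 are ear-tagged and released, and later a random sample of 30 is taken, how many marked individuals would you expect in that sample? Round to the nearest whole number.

The marked fraction of the population is 25/287, so in a sample of 30 expect C·(M/N) marked.
E[R] = 25 × 30 / 287 = 750 / 287 ≈ 2.6 → 3

expected recaptures ≈ 3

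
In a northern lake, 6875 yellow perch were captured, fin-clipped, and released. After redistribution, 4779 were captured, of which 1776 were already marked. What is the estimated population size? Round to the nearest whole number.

N = (6875 × 4779) / 1776 = 32855625 / 1776 ≈ 18499.8 → 18500

N ≈ 18,500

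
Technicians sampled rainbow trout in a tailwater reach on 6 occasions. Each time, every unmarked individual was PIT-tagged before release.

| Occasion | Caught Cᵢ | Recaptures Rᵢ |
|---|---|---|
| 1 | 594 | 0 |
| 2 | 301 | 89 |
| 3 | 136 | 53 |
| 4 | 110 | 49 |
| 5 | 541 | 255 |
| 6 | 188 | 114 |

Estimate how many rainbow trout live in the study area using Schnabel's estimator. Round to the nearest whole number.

Marked at large before each occasion: Mᵢ = Σⱼ<ᵢ (Cⱼ − Rⱼ) → M1=0, M2=594, M3=806, M4=889, M5=950, M6=1236
Σ MᵢCᵢ = 0·594 + 594·301 + 806·136 + 889·110 + 950·541 + 1236·188 = 0 + 178794 + 109616 + 97790 + 513950 + 232368 = 1132518
Σ Rᵢ = 0 + 89 + 53 + 49 + 255 + 114 = 560
N̂ = 1132518 / 560 ≈ 2022.4 → 2022

N ≈ 2022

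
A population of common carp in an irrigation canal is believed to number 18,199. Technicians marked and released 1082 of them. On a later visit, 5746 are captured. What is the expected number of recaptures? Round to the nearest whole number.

Expected recaptures E[R] = M·C / N.
E[R] = 1082 × 5746 / 18199 = 6217172 / 18199 ≈ 341.6 → 342

expected recaptures ≈ 342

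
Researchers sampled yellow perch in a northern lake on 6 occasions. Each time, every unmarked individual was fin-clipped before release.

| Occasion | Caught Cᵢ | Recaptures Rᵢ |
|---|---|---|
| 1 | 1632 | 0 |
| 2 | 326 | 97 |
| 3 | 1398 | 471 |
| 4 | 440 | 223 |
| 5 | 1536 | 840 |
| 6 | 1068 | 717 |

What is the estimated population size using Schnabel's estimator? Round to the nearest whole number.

Marked at large before each occasion: Mᵢ = Σⱼ<ᵢ (Cⱼ − Rⱼ) → M1=0, M2=1632, M3=1861, M4=2788, M5=3005, M6=3701
Σ MᵢCᵢ = 0·1632 + 1632·326 + 1861·1398 + 2788·440 + 3005·1536 + 3701·1068 = 0 + 532032 + 2601678 + 1226720 + 4615680 + 3952668 = 12928778
Σ Rᵢ = 0 + 97 + 471 + 223 + 840 + 717 = 2348
N̂ = 12928778 / 2348 ≈ 5506.3 → 5506

N ≈ 5506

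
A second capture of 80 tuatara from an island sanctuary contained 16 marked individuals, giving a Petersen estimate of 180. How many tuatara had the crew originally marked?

From N = M·C/R: M = N·R / C = 180·16 / 80 = 2880 / 80 = 36.

M = 36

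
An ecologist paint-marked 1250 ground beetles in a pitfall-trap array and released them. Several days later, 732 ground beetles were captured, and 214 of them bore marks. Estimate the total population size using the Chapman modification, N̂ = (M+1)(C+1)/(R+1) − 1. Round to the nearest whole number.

N ≈ 4264

N̂ = (1250+1)(732+1)/(214+1) − 1 = 1251·733/215 − 1
= 916983/215 − 1 ≈ 4265.0 − 1 ≈ 4264.0 → 4264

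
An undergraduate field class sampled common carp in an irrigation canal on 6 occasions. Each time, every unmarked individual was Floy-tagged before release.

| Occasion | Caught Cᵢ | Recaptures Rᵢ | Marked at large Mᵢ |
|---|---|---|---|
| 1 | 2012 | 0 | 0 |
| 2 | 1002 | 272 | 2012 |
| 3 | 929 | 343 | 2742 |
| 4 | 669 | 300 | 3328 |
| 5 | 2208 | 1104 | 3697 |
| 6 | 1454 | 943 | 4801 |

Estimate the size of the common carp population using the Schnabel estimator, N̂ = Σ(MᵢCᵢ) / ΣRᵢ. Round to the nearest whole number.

N ≈ 7405

Σ MᵢCᵢ = 0·2012 + 2012·1002 + 2742·929 + 3328·669 + 3697·2208 + 4801·1454 = 0 + 2016024 + 2547318 + 2226432 + 8162976 + 6980654 = 21933404
Σ Rᵢ = 0 + 272 + 343 + 300 + 1104 + 943 = 2962
N̂ = 21933404 / 2962 ≈ 7404.9 → 7405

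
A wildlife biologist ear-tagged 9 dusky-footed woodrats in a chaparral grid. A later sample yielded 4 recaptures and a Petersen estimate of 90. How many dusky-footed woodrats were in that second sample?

C = 40

From N = M·C/R: C = N·R / M = 90·4 / 9 = 360 / 9 = 40.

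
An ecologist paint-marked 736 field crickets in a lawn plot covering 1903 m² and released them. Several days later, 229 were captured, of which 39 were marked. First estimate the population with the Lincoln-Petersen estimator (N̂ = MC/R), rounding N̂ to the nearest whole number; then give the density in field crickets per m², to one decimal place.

N̂ = 736·229/39 = 168544/39 ≈ 4321.6 → 4322
Density = N̂ / area = 4322 / 1903 ≈ 2.27 → 2.3 per m²

density ≈ 2.3 field crickets per m²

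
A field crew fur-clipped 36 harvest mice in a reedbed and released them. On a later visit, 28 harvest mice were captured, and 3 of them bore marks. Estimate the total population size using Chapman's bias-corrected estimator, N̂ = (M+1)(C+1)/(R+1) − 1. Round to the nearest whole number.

N̂ = (36+1)(28+1)/(3+1) − 1 = 37·29/4 − 1
= 1073/4 − 1 ≈ 268.2 − 1 ≈ 267.2 → 267

N ≈ 267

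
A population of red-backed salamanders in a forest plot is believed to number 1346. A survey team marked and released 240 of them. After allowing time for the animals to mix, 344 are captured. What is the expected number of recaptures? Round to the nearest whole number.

expected recaptures ≈ 61

The marked fraction of the population is 240/1346, so in a sample of 344 expect C·(M/N) marked.
E[R] = 240 × 344 / 1346 = 82560 / 1346 ≈ 61.3 → 61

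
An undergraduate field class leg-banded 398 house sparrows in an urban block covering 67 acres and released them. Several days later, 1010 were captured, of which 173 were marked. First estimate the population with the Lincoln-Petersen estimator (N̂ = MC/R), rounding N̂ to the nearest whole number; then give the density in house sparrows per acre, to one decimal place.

density ≈ 34.7 house sparrows per acre

N̂ = 398·1010/173 = 401980/173 ≈ 2323.6 → 2324
Density = N̂ / area = 2324 / 67 ≈ 34.69 → 34.7 per acre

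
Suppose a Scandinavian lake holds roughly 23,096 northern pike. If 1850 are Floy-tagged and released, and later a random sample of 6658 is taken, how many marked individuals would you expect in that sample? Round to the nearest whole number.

expected recaptures ≈ 533

The marked fraction of the population is 1850/23096, so in a sample of 6658 expect C·(M/N) marked.
E[R] = 1850 × 6658 / 23096 = 12317300 / 23096 ≈ 533.3 → 533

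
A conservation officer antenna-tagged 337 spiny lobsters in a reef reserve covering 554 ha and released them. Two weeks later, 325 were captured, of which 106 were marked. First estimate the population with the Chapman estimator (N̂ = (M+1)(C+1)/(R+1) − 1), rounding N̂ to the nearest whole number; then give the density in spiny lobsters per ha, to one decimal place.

density ≈ 1.9 spiny lobsters per ha

N̂ = 338·326/107 − 1 = 110188/107 − 1 ≈ 1028.8 → 1029
Density = N̂ / area = 1029 / 554 ≈ 1.86 → 1.9 per ha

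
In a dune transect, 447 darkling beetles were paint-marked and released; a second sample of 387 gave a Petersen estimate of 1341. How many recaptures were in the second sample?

R = 129

From N = M·C/R: R = M·C / N = 447·387 / 1341 = 172989 / 1341 = 129.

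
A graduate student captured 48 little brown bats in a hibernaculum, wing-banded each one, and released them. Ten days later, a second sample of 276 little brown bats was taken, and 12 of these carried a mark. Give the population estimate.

Lincoln-Petersen assumes M/N = R/C, so N = M·C / R.
N = (48 × 276) / 12 = 13248 / 12 = 1104

N = 1104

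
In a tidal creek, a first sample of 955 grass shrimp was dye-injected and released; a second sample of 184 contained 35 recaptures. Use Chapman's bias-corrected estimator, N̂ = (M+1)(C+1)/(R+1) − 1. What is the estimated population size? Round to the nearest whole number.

N̂ = (955+1)(184+1)/(35+1) − 1 = 956·185/36 − 1
= 176860/36 − 1 ≈ 4912.8 − 1 ≈ 4911.8 → 4912

N ≈ 4912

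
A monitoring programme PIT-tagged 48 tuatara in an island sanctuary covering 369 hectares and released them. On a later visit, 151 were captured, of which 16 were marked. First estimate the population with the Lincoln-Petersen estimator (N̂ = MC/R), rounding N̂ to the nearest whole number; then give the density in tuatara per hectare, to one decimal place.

density ≈ 1.2 tuatara per hectare

N̂ = 48·151/16 = 7248/16 = 453
Density = N̂ / area = 453 / 369 ≈ 1.23 → 1.2 per hectare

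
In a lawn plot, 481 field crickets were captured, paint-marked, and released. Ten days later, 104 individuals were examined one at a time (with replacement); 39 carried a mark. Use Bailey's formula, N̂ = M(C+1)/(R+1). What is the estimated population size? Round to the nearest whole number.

N ≈ 1263

N̂ = 481·(104+1)/(39+1) = 481·105/40 = 50505/40 ≈ 1262.6 → 1263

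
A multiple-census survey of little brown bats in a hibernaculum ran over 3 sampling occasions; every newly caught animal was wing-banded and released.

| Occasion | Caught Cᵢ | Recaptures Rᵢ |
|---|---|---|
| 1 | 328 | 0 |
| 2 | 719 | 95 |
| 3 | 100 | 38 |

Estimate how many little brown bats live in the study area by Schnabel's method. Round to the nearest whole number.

N ≈ 2489

Marked at large before each occasion: Mᵢ = Σⱼ<ᵢ (Cⱼ − Rⱼ) → M1=0, M2=328, M3=952
Σ MᵢCᵢ = 0·328 + 328·719 + 952·100 = 0 + 235832 + 95200 = 331032
Σ Rᵢ = 0 + 95 + 38 = 133
N̂ = 331032 / 133 ≈ 2489.0 → 2489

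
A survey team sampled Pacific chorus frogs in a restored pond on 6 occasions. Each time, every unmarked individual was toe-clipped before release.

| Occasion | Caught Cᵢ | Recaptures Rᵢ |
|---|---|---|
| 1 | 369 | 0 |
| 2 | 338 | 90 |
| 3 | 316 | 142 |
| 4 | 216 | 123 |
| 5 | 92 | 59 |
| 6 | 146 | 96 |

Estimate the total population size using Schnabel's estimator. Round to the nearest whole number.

N ≈ 1384

Marked at large before each occasion: Mᵢ = Σⱼ<ᵢ (Cⱼ − Rⱼ) → M1=0, M2=369, M3=617, M4=791, M5=884, M6=917
Σ MᵢCᵢ = 0·369 + 369·338 + 617·316 + 791·216 + 884·92 + 917·146 = 0 + 124722 + 194972 + 170856 + 81328 + 133882 = 705760
Σ Rᵢ = 0 + 90 + 142 + 123 + 59 + 96 = 510
N̂ = 705760 / 510 ≈ 1383.8 → 1384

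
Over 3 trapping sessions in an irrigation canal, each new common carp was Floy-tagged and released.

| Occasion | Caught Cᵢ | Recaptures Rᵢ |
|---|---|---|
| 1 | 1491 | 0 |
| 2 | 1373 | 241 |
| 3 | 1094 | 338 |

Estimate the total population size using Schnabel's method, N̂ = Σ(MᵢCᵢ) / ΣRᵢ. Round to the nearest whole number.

Marked at large before each occasion: Mᵢ = Σⱼ<ᵢ (Cⱼ − Rⱼ) → M1=0, M2=1491, M3=2623
Σ MᵢCᵢ = 0·1491 + 1491·1373 + 2623·1094 = 0 + 2047143 + 2869562 = 4916705
Σ Rᵢ = 0 + 241 + 338 = 579
N̂ = 4916705 / 579 ≈ 8491.7 → 8492

N ≈ 8492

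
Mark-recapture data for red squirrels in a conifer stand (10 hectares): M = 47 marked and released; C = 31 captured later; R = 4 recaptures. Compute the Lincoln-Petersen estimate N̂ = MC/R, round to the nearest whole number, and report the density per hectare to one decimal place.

density ≈ 36.4 red squirrels per hectare

N̂ = 47·31/4 = 1457/4 ≈ 364.2 → 364
Density = N̂ / area = 364 / 10 ≈ 36.40 → 36.4 per hectare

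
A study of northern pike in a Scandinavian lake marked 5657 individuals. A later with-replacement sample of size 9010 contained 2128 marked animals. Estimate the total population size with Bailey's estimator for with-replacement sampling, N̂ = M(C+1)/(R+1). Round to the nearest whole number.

N ≈ 23,943

N̂ = 5657·(9010+1)/(2128+1) = 5657·9011/2129 = 50975227/2129 ≈ 23943.3 → 23943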